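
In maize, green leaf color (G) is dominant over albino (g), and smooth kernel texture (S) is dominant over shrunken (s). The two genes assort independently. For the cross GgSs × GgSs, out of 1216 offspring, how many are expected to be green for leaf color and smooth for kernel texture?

Dihybrid cross GgSs × GgSs — consider each gene separately:
leaf color: Gg × Gg → 1 GG, 2 Gg, 1 gg → 3 G_ : 1 gg (out of 4)
kernel texture: Ss × Ss → 1 SS, 2 Ss, 1 ss → 3 S_ : 1 ss (out of 4)
Looking for: green (G_) and smooth (S_)
P(green) = 3/4, P(smooth) = 3/4
P(both) = 3/4 × 3/4 = 9/16
Expected count = 9/16 × 1216 = 684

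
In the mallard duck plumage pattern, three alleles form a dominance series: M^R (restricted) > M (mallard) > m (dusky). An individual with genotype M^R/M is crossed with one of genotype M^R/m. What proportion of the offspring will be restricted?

Cross: M^R/M × M^R/m
Allele dominance: M^R > M > m
Offspring genotypes: 1 M^R/M^R, 1 M^R/m, 1 M^R/M, 1 M/m
Phenotype counts: 3 restricted, 1 mallard
restricted: 3 out of 4
Probability: 3/4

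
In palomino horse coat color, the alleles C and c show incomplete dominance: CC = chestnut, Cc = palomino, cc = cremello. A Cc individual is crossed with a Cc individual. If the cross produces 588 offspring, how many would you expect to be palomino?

Punnett square for Cc × Cc:
Offspring genotypes: 1 CC, 2 Cc, 1 cc
Phenotype counts: 1 chestnut, 2 palomino, 1 cremello
palomino: 2 out of 4 → fraction 1/2
Expected count = 1/2 × 588 = 294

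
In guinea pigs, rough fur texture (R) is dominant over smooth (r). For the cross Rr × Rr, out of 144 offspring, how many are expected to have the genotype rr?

Punnett square for Rr × Rr:
Offspring genotypes: 1 RR, 2 Rr, 1 rr
Total offspring: 4
Count with target: 1
Probability: 1/4
Expected count = 1/4 × 144 = 36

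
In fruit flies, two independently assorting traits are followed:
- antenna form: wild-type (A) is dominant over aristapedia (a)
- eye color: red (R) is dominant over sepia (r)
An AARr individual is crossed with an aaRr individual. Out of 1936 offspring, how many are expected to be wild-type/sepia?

Dihybrid cross AARr × aaRr — consider each gene separately:
antenna form: AA × aa → 4 Aa → 4 A_ (out of 4)
eye color: Rr × Rr → 1 RR, 2 Rr, 1 rr → 3 R_ : 1 rr (out of 4)
Combine (counts out of 4 × 4 = 16): wild-type/red (A_R_) = 4×3 = 12; wild-type/sepia (A_rr) = 4×1 = 4
Phenotype counts (out of 16): 12 wild-type/red, 4 wild-type/sepia
wild-type/sepia: 4 out of 16 → fraction 1/4
Expected count = 1/4 × 1936 = 484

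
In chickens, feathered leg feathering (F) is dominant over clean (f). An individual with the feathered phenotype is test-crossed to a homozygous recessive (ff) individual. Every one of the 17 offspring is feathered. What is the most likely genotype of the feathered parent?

Test cross: ? × ff
All offspring are feathered.
If the unknown parent were heterozygous (Ff), about half of 17 offspring would be clean; none are. The unknown parent is most likely homozygous dominant (FF).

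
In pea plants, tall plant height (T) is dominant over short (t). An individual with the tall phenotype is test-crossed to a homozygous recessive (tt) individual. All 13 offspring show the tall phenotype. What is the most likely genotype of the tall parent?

Test cross: ? × tt
All offspring are tall.
If the unknown parent were heterozygous (Tt), about half of 13 offspring would be short; none are. The unknown parent is most likely homozygous dominant (TT).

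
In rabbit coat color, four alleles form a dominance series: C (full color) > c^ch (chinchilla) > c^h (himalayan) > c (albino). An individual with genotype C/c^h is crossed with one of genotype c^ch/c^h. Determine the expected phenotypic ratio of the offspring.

Cross: C/c^h × c^ch/c^h
Allele dominance: C > c^ch > c^h > c
Offspring genotypes: 1 C/c^ch, 1 C/c^h, 1 c^ch/c^h, 1 c^h/c^h
Phenotype counts: 2 full color, 1 chinchilla, 1 himalayan
Ratio: 2 full color : 1 chinchilla : 1 himalayan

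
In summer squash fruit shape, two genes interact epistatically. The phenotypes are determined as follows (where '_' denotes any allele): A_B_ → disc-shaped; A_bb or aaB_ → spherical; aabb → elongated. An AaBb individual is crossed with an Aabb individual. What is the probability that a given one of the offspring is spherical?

Cross: AaBb × Aabb — consider each gene separately:
A gene: Aa × Aa → 1 AA, 2 Aa, 1 aa → 3 A_ : 1 aa (out of 4)
B gene: Bb × bb → 2 Bb, 2 bb → 2 B_ : 2 bb (out of 4)
Genotype classes (out of 4 × 4 = 16): A_B_ = 3×2 = 6; A_bb = 3×2 = 6; aaB_ = 1×2 = 2; aabb = 1×2 = 2
Apply the phenotype rules: A_B_ (6) → disc-shaped; A_bb (6) + aaB_ (2) → spherical; aabb (2) → elongated
Phenotype counts (out of 16): 6 disc-shaped, 8 spherical, 2 elongated
spherical: 8 out of 16
Probability: 8/16 = 1/2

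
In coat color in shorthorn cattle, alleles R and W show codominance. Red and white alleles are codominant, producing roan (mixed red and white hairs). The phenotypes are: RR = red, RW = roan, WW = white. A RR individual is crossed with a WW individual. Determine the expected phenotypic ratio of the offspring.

Punnett square for RR × WW:
Offspring genotypes: 4 RW
Phenotype counts: 4 roan
Ratio: all roan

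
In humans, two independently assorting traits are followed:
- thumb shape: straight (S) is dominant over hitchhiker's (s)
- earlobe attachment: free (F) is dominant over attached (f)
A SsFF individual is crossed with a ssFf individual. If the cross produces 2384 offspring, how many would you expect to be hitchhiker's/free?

Dihybrid cross SsFF × ssFf — consider each gene separately:
thumb shape: Ss × ss → 2 Ss, 2 ss → 2 S_ : 2 ss (out of 4)
earlobe attachment: FF × Ff → 2 FF, 2 Ff → 4 F_ (out of 4)
Combine (counts out of 4 × 4 = 16): straight/free (S_F_) = 2×4 = 8; hitchhiker's/free (ssF_) = 2×4 = 8
Phenotype counts (out of 16): 8 straight/free, 8 hitchhiker's/free
hitchhiker's/free: 8 out of 16 → fraction 1/2
Expected count = 1/2 × 2384 = 1192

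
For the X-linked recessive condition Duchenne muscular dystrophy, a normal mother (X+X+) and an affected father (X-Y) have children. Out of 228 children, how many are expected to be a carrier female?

Cross: X+X+ × X-Y
Offspring: 2 X+X-, 2 X+Y
Probability of a carrier female: 2/4 = 1/2
Expected count = 1/2 × 228 = 114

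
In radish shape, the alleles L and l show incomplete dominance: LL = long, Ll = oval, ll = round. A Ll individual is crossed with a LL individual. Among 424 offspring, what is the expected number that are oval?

Punnett square for Ll × LL:
Offspring genotypes: 2 LL, 2 Ll
Phenotype counts: 2 long, 2 oval
oval: 2 out of 4 → fraction 1/2
Expected count = 1/2 × 424 = 212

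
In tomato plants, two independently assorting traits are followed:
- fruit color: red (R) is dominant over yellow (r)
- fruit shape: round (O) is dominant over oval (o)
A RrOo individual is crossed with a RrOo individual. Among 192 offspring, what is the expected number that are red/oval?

Dihybrid cross RrOo × RrOo — consider each gene separately:
fruit color: Rr × Rr → 1 RR, 2 Rr, 1 rr → 3 R_ : 1 rr (out of 4)
fruit shape: Oo × Oo → 1 OO, 2 Oo, 1 oo → 3 O_ : 1 oo (out of 4)
Combine (counts out of 4 × 4 = 16): red/round (R_O_) = 3×3 = 9; red/oval (R_oo) = 3×1 = 3; yellow/round (rrO_) = 1×3 = 3; yellow/oval (rroo) = 1×1 = 1
Phenotype counts (out of 16): 9 red/round, 3 red/oval, 3 yellow/round, 1 yellow/oval
red/oval: 3 out of 16 → fraction 3/16
Expected count = 3/16 × 192 = 36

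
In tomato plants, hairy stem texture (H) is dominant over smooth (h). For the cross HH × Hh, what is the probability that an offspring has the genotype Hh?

Punnett square for HH × Hh:
Offspring genotypes: 2 HH, 2 Hh
Total offspring: 4
Count with target: 2
Probability: 2/4 = 1/2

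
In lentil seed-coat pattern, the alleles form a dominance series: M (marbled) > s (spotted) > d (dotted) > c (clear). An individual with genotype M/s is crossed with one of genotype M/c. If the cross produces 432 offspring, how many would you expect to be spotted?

Cross: M/s × M/c
Allele dominance: M > s > d > c
Offspring genotypes: 1 M/M, 1 M/c, 1 M/s, 1 s/c
Phenotype counts: 3 marbled, 1 spotted
spotted: 1 out of 4 → fraction 1/4
Expected count = 1/4 × 432 = 108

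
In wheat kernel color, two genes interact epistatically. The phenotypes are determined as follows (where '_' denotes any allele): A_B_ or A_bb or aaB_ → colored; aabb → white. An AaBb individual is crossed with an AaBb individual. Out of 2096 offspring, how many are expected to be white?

Cross: AaBb × AaBb — consider each gene separately:
A gene: Aa × Aa → 1 AA, 2 Aa, 1 aa → 3 A_ : 1 aa (out of 4)
B gene: Bb × Bb → 1 BB, 2 Bb, 1 bb → 3 B_ : 1 bb (out of 4)
Genotype classes (out of 4 × 4 = 16): A_B_ = 3×3 = 9; A_bb = 3×1 = 3; aaB_ = 1×3 = 3; aabb = 1×1 = 1
Apply the phenotype rules: A_B_ (9) + A_bb (3) + aaB_ (3) → colored; aabb (1) → white
Phenotype counts (out of 16): 15 colored, 1 white
white: 1 out of 16 → fraction 1/16
Expected count = 1/16 × 2096 = 131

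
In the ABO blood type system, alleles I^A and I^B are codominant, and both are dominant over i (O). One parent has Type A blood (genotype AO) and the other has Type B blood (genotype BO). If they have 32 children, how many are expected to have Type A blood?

Cross: AO × BO
Possible offspring genotypes: 1 AB, 1 AO, 1 BO, 1 OO
Blood type counts: 1 Type AB, 1 Type A, 1 Type B, 1 Type O
Probability of Type A: 1/4
Expected count = 1/4 × 32 = 8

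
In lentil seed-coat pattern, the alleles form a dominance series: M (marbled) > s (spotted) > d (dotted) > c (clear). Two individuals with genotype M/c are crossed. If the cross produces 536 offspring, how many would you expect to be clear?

Cross: M/c × M/c
Allele dominance: M > s > d > c
Offspring genotypes: 1 M/M, 2 M/c, 1 c/c
Phenotype counts: 3 marbled, 1 clear
clear: 1 out of 4 → fraction 1/4
Expected count = 1/4 × 536 = 134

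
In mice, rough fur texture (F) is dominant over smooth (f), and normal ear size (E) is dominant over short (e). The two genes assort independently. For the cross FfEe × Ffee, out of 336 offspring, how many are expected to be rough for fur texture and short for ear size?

Dihybrid cross FfEe × Ffee — consider each gene separately:
fur texture: Ff × Ff → 1 FF, 2 Ff, 1 ff → 3 F_ : 1 ff (out of 4)
ear size: Ee × ee → 2 Ee, 2 ee → 2 E_ : 2 ee (out of 4)
Looking for: rough (F_) and short (ee)
P(rough) = 3/4, P(short) = 2/4
P(both) = 3/4 × 2/4 = 6/16 = 3/8
Expected count = 3/8 × 336 = 126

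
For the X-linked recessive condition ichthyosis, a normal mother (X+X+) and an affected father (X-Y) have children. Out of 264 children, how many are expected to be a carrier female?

Cross: X+X+ × X-Y
Offspring: 2 X+X-, 2 X+Y
Probability of a carrier female: 2/4 = 1/2
Expected count = 1/2 × 264 = 132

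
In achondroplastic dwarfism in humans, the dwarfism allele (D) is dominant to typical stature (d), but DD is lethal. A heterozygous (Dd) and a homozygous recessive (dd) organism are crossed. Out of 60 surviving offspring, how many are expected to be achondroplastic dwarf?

Cross: Dd × dd
Punnett square offspring (before lethality): 2 Dd, 2 dd
No DD offspring are produced in this cross.
achondroplastic dwarf: 2 out of 4 → fraction 1/2
Expected count = 1/2 × 60 = 30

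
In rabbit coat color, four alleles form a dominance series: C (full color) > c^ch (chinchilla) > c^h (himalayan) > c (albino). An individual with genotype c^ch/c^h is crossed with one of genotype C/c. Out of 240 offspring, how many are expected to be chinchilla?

Cross: c^ch/c^h × C/c
Allele dominance: C > c^ch > c^h > c
Offspring genotypes: 1 C/c^ch, 1 c^ch/c, 1 C/c^h, 1 c^h/c
Phenotype counts: 2 full color, 1 chinchilla, 1 himalayan
chinchilla: 1 out of 4 → fraction 1/4
Expected count = 1/4 × 240 = 60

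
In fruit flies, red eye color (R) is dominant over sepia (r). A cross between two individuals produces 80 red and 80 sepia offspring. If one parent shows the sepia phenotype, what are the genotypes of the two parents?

Observed offspring: 80 red, 80 sepia
The observed ratio simplifies to 1:1. One parent shows sepia, so its genotype must be rr. A 1:1 offspring split requires the other parent to be heterozygous (Rr).
Parent genotypes: rr × Rr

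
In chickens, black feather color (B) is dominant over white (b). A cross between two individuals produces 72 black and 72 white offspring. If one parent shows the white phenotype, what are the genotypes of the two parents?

Observed offspring: 72 black, 72 white
The observed ratio simplifies to 1:1. One parent shows white, so its genotype must be bb. A 1:1 offspring split requires the other parent to be heterozygous (Bb).
Parent genotypes: bb × Bb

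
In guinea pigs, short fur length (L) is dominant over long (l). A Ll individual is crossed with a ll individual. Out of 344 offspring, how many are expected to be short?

Punnett square for Ll × ll:
Offspring genotypes: 2 Ll, 2 ll
short: 2, long: 2
short: 2 out of 4 → fraction 1/2
Expected count = 1/2 × 344 = 172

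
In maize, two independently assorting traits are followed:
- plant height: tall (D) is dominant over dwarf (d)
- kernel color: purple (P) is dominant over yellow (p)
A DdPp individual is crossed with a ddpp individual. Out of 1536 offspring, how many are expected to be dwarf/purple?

Dihybrid cross DdPp × ddpp — consider each gene separately:
plant height: Dd × dd → 2 Dd, 2 dd → 2 D_ : 2 dd (out of 4)
kernel color: Pp × pp → 2 Pp, 2 pp → 2 P_ : 2 pp (out of 4)
Combine (counts out of 4 × 4 = 16): tall/purple (D_P_) = 2×2 = 4; tall/yellow (D_pp) = 2×2 = 4; dwarf/purple (ddP_) = 2×2 = 4; dwarf/yellow (ddpp) = 2×2 = 4
Phenotype counts (out of 16): 4 tall/purple, 4 tall/yellow, 4 dwarf/purple, 4 dwarf/yellow
dwarf/purple: 4 out of 16 → fraction 1/4
Expected count = 1/4 × 1536 = 384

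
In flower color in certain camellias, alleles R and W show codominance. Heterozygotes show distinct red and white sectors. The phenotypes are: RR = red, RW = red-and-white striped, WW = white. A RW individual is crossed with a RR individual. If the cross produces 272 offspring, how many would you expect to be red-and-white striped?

Punnett square for RW × RR:
Offspring genotypes: 2 RR, 2 RW
Phenotype counts: 2 red, 2 red-and-white striped
red-and-white striped: 2 out of 4 → fraction 1/2
Expected count = 1/2 × 272 = 136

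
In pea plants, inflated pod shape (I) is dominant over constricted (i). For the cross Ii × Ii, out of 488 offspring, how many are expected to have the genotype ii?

Punnett square for Ii × Ii:
Offspring genotypes: 1 II, 2 Ii, 1 ii
Total offspring: 4
Count with target: 1
Probability: 1/4
Expected count = 1/4 × 488 = 122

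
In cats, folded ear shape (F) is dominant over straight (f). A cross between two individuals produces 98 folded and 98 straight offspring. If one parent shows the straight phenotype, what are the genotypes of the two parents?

Observed offspring: 98 folded, 98 straight
The observed ratio simplifies to 1:1. One parent shows straight, so its genotype must be ff. A 1:1 offspring split requires the other parent to be heterozygous (Ff).
Parent genotypes: ff × Ff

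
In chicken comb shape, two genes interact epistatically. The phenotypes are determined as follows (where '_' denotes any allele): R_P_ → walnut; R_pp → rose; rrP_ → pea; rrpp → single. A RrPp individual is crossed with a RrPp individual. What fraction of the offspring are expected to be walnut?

Cross: RrPp × RrPp — consider each gene separately:
R gene: Rr × Rr → 1 RR, 2 Rr, 1 rr → 3 R_ : 1 rr (out of 4)
P gene: Pp × Pp → 1 PP, 2 Pp, 1 pp → 3 P_ : 1 pp (out of 4)
Genotype classes (out of 4 × 4 = 16): R_P_ = 3×3 = 9; R_pp = 3×1 = 3; rrP_ = 1×3 = 3; rrpp = 1×1 = 1
Apply the phenotype rules: R_P_ (9) → walnut; R_pp (3) → rose; rrP_ (3) → pea; rrpp (1) → single
Phenotype counts (out of 16): 9 walnut, 3 rose, 3 pea, 1 single
walnut: 9 out of 16
Probability: 9/16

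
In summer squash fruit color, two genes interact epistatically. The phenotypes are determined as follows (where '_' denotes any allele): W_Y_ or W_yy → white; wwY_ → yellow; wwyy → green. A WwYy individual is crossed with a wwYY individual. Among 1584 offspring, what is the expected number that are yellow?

Cross: WwYy × wwYY — consider each gene separately:
W gene: Ww × ww → 2 Ww, 2 ww → 2 W_ : 2 ww (out of 4)
Y gene: Yy × YY → 2 YY, 2 Yy → 4 Y_ (out of 4)
Genotype classes (out of 4 × 4 = 16): W_Y_ = 2×4 = 8; wwY_ = 2×4 = 8
Apply the phenotype rules: W_Y_ (8) → white; wwY_ (8) → yellow
Phenotype counts (out of 16): 8 white, 8 yellow
yellow: 8 out of 16 → fraction 1/2
Expected count = 1/2 × 1584 = 792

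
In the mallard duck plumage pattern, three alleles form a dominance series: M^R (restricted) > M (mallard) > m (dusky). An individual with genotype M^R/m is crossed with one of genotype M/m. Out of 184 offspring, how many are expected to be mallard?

Cross: M^R/m × M/m
Allele dominance: M^R > M > m
Offspring genotypes: 1 M^R/M, 1 M^R/m, 1 M/m, 1 m/m
Phenotype counts: 2 restricted, 1 mallard, 1 dusky
mallard: 1 out of 4 → fraction 1/4
Expected count = 1/4 × 184 = 46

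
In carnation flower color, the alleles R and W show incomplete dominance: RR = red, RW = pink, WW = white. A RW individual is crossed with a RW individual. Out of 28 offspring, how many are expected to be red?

Punnett square for RW × RW:
Offspring genotypes: 1 RR, 2 RW, 1 WW
Phenotype counts: 1 red, 2 pink, 1 white
red: 1 out of 4 → fraction 1/4
Expected count = 1/4 × 28 = 7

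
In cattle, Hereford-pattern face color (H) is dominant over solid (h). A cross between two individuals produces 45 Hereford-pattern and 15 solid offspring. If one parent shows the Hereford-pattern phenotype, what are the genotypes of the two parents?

Observed offspring: 45 Hereford-pattern, 15 solid
The observed ratio simplifies to 3:1. Solid (hh) offspring appear, so each parent must contribute one h allele. The parent stated to show Hereford-pattern carries H, so it is Hh. The other parent is then either Hh or hh: Hh × hh would give a 1:1 split, whereas Hh × Hh gives 3:1 — matching the data. So both parents are heterozygous (Hh × Hh).
Parent genotypes: Hh × Hh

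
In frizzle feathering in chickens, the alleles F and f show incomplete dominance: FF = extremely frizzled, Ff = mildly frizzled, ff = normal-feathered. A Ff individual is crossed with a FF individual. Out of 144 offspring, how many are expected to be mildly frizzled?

Punnett square for Ff × FF:
Offspring genotypes: 2 FF, 2 Ff
Phenotype counts: 2 extremely frizzled, 2 mildly frizzled
mildly frizzled: 2 out of 4 → fraction 1/2
Expected count = 1/2 × 144 = 72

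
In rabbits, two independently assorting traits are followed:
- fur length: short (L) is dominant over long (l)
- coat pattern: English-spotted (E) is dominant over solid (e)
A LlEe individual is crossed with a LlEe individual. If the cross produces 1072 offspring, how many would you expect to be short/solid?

Dihybrid cross LlEe × LlEe — consider each gene separately:
fur length: Ll × Ll → 1 LL, 2 Ll, 1 ll → 3 L_ : 1 ll (out of 4)
coat pattern: Ee × Ee → 1 EE, 2 Ee, 1 ee → 3 E_ : 1 ee (out of 4)
Combine (counts out of 4 × 4 = 16): short/English-spotted (L_E_) = 3×3 = 9; short/solid (L_ee) = 3×1 = 3; long/English-spotted (llE_) = 1×3 = 3; long/solid (llee) = 1×1 = 1
Phenotype counts (out of 16): 9 short/English-spotted, 3 short/solid, 3 long/English-spotted, 1 long/solid
short/solid: 3 out of 16 → fraction 3/16
Expected count = 3/16 × 1072 = 201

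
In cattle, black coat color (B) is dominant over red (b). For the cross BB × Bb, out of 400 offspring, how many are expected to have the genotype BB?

Punnett square for BB × Bb:
Offspring genotypes: 2 BB, 2 Bb
Total offspring: 4
Count with target: 2
Probability: 2/4 = 1/2
Expected count = 1/2 × 400 = 200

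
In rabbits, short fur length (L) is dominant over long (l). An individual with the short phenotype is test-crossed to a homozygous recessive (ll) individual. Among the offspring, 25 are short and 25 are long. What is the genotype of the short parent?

Test cross: ? × ll
Offspring: 25 short, 25 long — approximately 1:1.
A 1:1 ratio in a test cross indicates the unknown parent is heterozygous (Ll).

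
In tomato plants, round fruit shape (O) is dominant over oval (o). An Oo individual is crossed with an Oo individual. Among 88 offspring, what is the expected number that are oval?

Punnett square for Oo × Oo:
Offspring genotypes: 1 OO, 2 Oo, 1 oo
round: 3, oval: 1
oval: 1 out of 4 → fraction 1/4
Expected count = 1/4 × 88 = 22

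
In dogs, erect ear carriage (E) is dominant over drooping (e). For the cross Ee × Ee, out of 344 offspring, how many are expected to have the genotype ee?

Punnett square for Ee × Ee:
Offspring genotypes: 1 EE, 2 Ee, 1 ee
Total offspring: 4
Count with target: 1
Probability: 1/4
Expected count = 1/4 × 344 = 86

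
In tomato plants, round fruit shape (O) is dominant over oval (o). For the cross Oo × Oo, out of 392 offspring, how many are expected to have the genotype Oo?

Punnett square for Oo × Oo:
Offspring genotypes: 1 OO, 2 Oo, 1 oo
Total offspring: 4
Count with target: 2
Probability: 2/4 = 1/2
Expected count = 1/2 × 392 = 196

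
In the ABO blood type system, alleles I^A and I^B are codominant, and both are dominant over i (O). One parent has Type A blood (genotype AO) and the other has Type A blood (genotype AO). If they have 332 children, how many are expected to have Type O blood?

Cross: AO × AO
Possible offspring genotypes: 1 AA, 2 AO, 1 OO
Blood type counts: 3 Type A, 1 Type O
Probability of Type O: 1/4
Expected count = 1/4 × 332 = 83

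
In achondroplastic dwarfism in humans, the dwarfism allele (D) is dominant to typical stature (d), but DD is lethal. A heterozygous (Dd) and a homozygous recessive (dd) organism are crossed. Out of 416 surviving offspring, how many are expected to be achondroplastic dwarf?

Cross: Dd × dd
Punnett square offspring (before lethality): 2 Dd, 2 dd
No DD offspring are produced in this cross.
achondroplastic dwarf: 2 out of 4 → fraction 1/2
Expected count = 1/2 × 416 = 208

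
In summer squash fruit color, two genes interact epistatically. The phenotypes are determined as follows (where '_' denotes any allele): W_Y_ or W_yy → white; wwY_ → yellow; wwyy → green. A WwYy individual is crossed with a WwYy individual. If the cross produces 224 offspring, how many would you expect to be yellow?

Cross: WwYy × WwYy — consider each gene separately:
W gene: Ww × Ww → 1 WW, 2 Ww, 1 ww → 3 W_ : 1 ww (out of 4)
Y gene: Yy × Yy → 1 YY, 2 Yy, 1 yy → 3 Y_ : 1 yy (out of 4)
Genotype classes (out of 4 × 4 = 16): W_Y_ = 3×3 = 9; W_yy = 3×1 = 3; wwY_ = 1×3 = 3; wwyy = 1×1 = 1
Apply the phenotype rules: W_Y_ (9) + W_yy (3) → white; wwY_ (3) → yellow; wwyy (1) → green
Phenotype counts (out of 16): 12 white, 3 yellow, 1 green
yellow: 3 out of 16 → fraction 3/16
Expected count = 3/16 × 224 = 42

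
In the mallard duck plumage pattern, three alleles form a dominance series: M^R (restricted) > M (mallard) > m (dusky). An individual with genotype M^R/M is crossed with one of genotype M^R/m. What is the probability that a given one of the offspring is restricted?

Cross: M^R/M × M^R/m
Allele dominance: M^R > M > m
Offspring genotypes: 1 M^R/M^R, 1 M^R/m, 1 M^R/M, 1 M/m
Phenotype counts: 3 restricted, 1 mallard
restricted: 3 out of 4
Probability: 3/4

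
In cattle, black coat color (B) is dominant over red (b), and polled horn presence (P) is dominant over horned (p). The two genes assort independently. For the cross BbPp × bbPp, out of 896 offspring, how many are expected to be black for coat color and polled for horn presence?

Dihybrid cross BbPp × bbPp — consider each gene separately:
coat color: Bb × bb → 2 Bb, 2 bb → 2 B_ : 2 bb (out of 4)
horn presence: Pp × Pp → 1 PP, 2 Pp, 1 pp → 3 P_ : 1 pp (out of 4)
Looking for: black (B_) and polled (P_)
P(black) = 2/4, P(polled) = 3/4
P(both) = 2/4 × 3/4 = 6/16 = 3/8
Expected count = 3/8 × 896 = 336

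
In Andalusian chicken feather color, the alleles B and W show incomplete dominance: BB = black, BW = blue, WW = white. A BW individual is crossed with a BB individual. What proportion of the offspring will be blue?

Punnett square for BW × BB:
Offspring genotypes: 2 BB, 2 BW
Phenotype counts: 2 black, 2 blue
blue: 2 out of 4
Probability: 2/4 = 1/2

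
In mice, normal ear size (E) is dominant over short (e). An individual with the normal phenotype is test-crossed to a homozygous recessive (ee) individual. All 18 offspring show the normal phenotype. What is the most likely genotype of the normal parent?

Test cross: ? × ee
All offspring are normal.
If the unknown parent were heterozygous (Ee), about half of 18 offspring would be short; none are. The unknown parent is most likely homozygous dominant (EE).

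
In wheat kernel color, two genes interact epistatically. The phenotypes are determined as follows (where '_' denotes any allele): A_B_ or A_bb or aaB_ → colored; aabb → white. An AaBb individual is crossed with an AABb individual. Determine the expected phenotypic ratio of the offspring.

Cross: AaBb × AABb — consider each gene separately:
A gene: Aa × AA → 2 AA, 2 Aa → 4 A_ (out of 4)
B gene: Bb × Bb → 1 BB, 2 Bb, 1 bb → 3 B_ : 1 bb (out of 4)
Genotype classes (out of 4 × 4 = 16): A_B_ = 4×3 = 12; A_bb = 4×1 = 4
Apply the phenotype rules: A_B_ (12) + A_bb (4) → colored
Phenotype counts (out of 16): 16 colored
Ratio: all colored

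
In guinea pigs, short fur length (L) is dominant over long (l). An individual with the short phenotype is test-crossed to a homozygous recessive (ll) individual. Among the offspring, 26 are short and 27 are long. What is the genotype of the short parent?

Test cross: ? × ll
Offspring: 26 short, 27 long — approximately 1:1.
A 1:1 ratio in a test cross indicates the unknown parent is heterozygous (Ll).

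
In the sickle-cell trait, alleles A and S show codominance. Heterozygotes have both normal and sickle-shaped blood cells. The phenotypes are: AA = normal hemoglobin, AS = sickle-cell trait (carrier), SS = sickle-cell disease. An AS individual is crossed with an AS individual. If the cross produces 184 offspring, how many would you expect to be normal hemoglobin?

Punnett square for AS × AS:
Offspring genotypes: 1 AA, 2 AS, 1 SS
Phenotype counts: 1 normal hemoglobin, 2 sickle-cell trait (carrier), 1 sickle-cell disease
normal hemoglobin: 1 out of 4 → fraction 1/4
Expected count = 1/4 × 184 = 46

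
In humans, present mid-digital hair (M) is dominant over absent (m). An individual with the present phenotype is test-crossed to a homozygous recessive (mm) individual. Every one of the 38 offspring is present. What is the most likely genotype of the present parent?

Test cross: ? × mm
All offspring are present.
If the unknown parent were heterozygous (Mm), about half of 38 offspring would be absent; none are. The unknown parent is most likely homozygous dominant (MM).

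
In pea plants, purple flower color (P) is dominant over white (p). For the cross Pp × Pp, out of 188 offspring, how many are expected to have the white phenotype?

Punnett square for Pp × Pp:
Offspring genotypes: 1 PP, 2 Pp, 1 pp
Total offspring: 4
Count with target: 1
Probability: 1/4
Expected count = 1/4 × 188 = 47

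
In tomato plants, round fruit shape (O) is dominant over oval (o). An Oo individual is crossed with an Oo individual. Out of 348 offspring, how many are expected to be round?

Punnett square for Oo × Oo:
Offspring genotypes: 1 OO, 2 Oo, 1 oo
round: 3, oval: 1
round: 3 out of 4 → fraction 3/4
Expected count = 3/4 × 348 = 261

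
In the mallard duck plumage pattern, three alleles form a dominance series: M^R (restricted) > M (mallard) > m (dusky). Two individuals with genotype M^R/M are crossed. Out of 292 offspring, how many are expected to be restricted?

Cross: M^R/M × M^R/M
Allele dominance: M^R > M > m
Offspring genotypes: 1 M^R/M^R, 2 M^R/M, 1 M/M
Phenotype counts: 3 restricted, 1 mallard
restricted: 3 out of 4 → fraction 3/4
Expected count = 3/4 × 292 = 219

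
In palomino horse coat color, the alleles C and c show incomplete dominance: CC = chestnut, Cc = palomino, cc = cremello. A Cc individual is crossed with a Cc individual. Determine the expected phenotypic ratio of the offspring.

Punnett square for Cc × Cc:
Offspring genotypes: 1 CC, 2 Cc, 1 cc
Phenotype counts: 1 chestnut, 2 palomino, 1 cremello
Ratio: 1 chestnut : 2 palomino : 1 cremello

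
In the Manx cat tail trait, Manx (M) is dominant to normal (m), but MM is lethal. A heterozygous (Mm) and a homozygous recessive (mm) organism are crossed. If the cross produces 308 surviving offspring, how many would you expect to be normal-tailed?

Cross: Mm × mm
Punnett square offspring (before lethality): 2 Mm, 2 mm
No MM offspring are produced in this cross.
normal-tailed: 2 out of 4 → fraction 1/2
Expected count = 1/2 × 308 = 154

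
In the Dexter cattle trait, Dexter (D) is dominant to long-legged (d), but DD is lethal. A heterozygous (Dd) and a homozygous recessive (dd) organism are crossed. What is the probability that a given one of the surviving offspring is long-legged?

Cross: Dd × dd
Punnett square offspring (before lethality): 2 Dd, 2 dd
No DD offspring are produced in this cross.
long-legged: 2 out of 4
Probability: 2/4 = 1/2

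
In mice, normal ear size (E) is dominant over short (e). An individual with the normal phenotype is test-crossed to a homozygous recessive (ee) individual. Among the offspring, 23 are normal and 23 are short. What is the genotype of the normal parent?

Test cross: ? × ee
Offspring: 23 normal, 23 short — approximately 1:1.
A 1:1 ratio in a test cross indicates the unknown parent is heterozygous (Ee).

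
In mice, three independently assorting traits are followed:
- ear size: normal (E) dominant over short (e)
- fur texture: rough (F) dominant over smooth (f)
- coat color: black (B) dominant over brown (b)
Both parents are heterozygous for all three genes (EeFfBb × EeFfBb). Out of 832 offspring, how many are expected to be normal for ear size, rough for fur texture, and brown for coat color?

Trihybrid cross: EeFfBb × EeFfBb
Each trait segregates independently with a 3:1 phenotypic ratio, so each gene contributes 3/4 (dominant) or 1/4 (recessive).
Target: normal (ear size), rough (fur texture), brown (coat color)
Probability = product of independent per-trait probabilities
= 3/4 × 3/4 × 1/4 = 9/64
Expected count = 9/64 × 832 = 117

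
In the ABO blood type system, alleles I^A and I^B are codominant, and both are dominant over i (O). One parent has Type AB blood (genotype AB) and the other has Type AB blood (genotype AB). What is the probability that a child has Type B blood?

Cross: AB × AB
Possible offspring genotypes: 1 AA, 2 AB, 1 BB
Blood type counts: 1 Type A, 2 Type AB, 1 Type B
Probability of Type B: 1/4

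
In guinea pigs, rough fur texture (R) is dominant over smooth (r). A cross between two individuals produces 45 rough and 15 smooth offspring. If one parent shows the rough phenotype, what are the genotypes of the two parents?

Observed offspring: 45 rough, 15 smooth
The observed ratio simplifies to 3:1. Smooth (rr) offspring appear, so each parent must contribute one r allele. The parent stated to show rough carries R, so it is Rr. The other parent is then either Rr or rr: Rr × rr would give a 1:1 split, whereas Rr × Rr gives 3:1 — matching the data. So both parents are heterozygous (Rr × Rr).
Parent genotypes: Rr × Rr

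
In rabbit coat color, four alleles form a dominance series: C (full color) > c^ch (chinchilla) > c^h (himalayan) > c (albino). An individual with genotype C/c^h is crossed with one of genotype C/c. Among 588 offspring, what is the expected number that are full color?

Cross: C/c^h × C/c
Allele dominance: C > c^ch > c^h > c
Offspring genotypes: 1 C/C, 1 C/c, 1 C/c^h, 1 c^h/c
Phenotype counts: 3 full color, 1 himalayan
full color: 3 out of 4 → fraction 3/4
Expected count = 3/4 × 588 = 441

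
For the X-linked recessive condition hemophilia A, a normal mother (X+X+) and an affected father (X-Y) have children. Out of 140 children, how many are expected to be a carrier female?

Cross: X+X+ × X-Y
Offspring: 2 X+X-, 2 X+Y
Probability of a carrier female: 2/4 = 1/2
Expected count = 1/2 × 140 = 70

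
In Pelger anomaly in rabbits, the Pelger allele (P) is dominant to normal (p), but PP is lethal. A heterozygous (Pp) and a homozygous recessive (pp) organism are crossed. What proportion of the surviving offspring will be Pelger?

Cross: Pp × pp
Punnett square offspring (before lethality): 2 Pp, 2 pp
No PP offspring are produced in this cross.
Pelger: 2 out of 4
Probability: 2/4 = 1/2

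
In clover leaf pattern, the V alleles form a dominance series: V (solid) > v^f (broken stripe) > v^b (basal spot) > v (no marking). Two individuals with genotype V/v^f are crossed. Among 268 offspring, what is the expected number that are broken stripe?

Cross: V/v^f × V/v^f
Allele dominance: V > v^f > v^b > v
Offspring genotypes: 1 V/V, 2 V/v^f, 1 v^f/v^f
Phenotype counts: 3 solid, 1 broken stripe
broken stripe: 1 out of 4 → fraction 1/4
Expected count = 1/4 × 268 = 67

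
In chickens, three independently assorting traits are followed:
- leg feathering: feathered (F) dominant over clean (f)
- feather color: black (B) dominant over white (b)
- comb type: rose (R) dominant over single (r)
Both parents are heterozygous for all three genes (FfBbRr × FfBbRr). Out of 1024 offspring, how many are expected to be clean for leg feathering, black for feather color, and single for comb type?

Trihybrid cross: FfBbRr × FfBbRr
Each trait segregates independently with a 3:1 phenotypic ratio, so each gene contributes 3/4 (dominant) or 1/4 (recessive).
Target: clean (leg feathering), black (feather color), single (comb type)
Probability = product of independent per-trait probabilities
= 1/4 × 3/4 × 1/4 = 3/64
Expected count = 3/64 × 1024 = 48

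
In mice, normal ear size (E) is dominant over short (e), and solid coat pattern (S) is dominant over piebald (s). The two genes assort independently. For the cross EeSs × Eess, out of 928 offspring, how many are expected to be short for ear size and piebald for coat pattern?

Dihybrid cross EeSs × Eess — consider each gene separately:
ear size: Ee × Ee → 1 EE, 2 Ee, 1 ee → 3 E_ : 1 ee (out of 4)
coat pattern: Ss × ss → 2 Ss, 2 ss → 2 S_ : 2 ss (out of 4)
Looking for: short (ee) and piebald (ss)
P(short) = 1/4, P(piebald) = 2/4
P(both) = 1/4 × 2/4 = 2/16 = 1/8
Expected count = 1/8 × 928 = 116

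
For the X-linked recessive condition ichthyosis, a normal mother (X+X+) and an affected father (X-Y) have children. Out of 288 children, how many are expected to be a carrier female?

Cross: X+X+ × X-Y
Offspring: 2 X+X-, 2 X+Y
Probability of a carrier female: 2/4 = 1/2
Expected count = 1/2 × 288 = 144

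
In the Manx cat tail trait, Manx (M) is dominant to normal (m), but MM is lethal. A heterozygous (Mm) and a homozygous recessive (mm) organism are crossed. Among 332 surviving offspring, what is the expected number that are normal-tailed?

Cross: Mm × mm
Punnett square offspring (before lethality): 2 Mm, 2 mm
No MM offspring are produced in this cross.
normal-tailed: 2 out of 4 → fraction 1/2
Expected count = 1/2 × 332 = 166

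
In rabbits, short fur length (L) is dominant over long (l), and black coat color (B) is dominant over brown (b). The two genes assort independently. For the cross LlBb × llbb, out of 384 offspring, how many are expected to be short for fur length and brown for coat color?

Dihybrid cross LlBb × llbb — consider each gene separately:
fur length: Ll × ll → 2 Ll, 2 ll → 2 L_ : 2 ll (out of 4)
coat color: Bb × bb → 2 Bb, 2 bb → 2 B_ : 2 bb (out of 4)
Looking for: short (L_) and brown (bb)
P(short) = 2/4, P(brown) = 2/4
P(both) = 2/4 × 2/4 = 4/16 = 1/4
Expected count = 1/4 × 384 = 96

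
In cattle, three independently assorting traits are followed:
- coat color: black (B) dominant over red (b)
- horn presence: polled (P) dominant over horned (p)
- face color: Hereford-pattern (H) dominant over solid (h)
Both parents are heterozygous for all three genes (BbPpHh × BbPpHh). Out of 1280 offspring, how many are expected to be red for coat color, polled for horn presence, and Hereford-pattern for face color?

Trihybrid cross: BbPpHh × BbPpHh
Each trait segregates independently with a 3:1 phenotypic ratio, so each gene contributes 3/4 (dominant) or 1/4 (recessive).
Target: red (coat color), polled (horn presence), Hereford-pattern (face color)
Probability = product of independent per-trait probabilities
= 1/4 × 3/4 × 3/4 = 9/64
Expected count = 9/64 × 1280 = 180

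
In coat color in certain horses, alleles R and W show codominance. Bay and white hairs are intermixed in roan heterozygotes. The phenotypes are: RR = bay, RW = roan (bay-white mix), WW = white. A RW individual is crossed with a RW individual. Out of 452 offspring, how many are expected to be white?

Punnett square for RW × RW:
Offspring genotypes: 1 RR, 2 RW, 1 WW
Phenotype counts: 1 bay, 2 roan (bay-white mix), 1 white
white: 1 out of 4 → fraction 1/4
Expected count = 1/4 × 452 = 113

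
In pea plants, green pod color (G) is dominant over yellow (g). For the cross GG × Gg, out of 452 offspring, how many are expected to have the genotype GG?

Punnett square for GG × Gg:
Offspring genotypes: 2 GG, 2 Gg
Total offspring: 4
Count with target: 2
Probability: 2/4 = 1/2
Expected count = 1/2 × 452 = 226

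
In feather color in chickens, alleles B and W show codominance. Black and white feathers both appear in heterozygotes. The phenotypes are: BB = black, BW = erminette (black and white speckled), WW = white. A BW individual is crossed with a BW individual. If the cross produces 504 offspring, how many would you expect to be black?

Punnett square for BW × BW:
Offspring genotypes: 1 BB, 2 BW, 1 WW
Phenotype counts: 1 black, 2 erminette (black and white speckled), 1 white
black: 1 out of 4 → fraction 1/4
Expected count = 1/4 × 504 = 126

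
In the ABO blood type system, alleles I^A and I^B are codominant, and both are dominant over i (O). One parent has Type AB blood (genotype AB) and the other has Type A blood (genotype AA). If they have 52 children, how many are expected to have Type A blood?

Cross: AB × AA
Possible offspring genotypes: 2 AA, 2 AB
Blood type counts: 2 Type A, 2 Type AB
Probability of Type A: 2/4 = 1/2
Expected count = 1/2 × 52 = 26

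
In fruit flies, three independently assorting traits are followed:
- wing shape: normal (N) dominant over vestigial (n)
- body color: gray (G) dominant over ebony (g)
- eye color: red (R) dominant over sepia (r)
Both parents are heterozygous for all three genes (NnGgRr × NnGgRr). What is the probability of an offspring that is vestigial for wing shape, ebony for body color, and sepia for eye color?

Trihybrid cross: NnGgRr × NnGgRr
Each trait segregates independently with a 3:1 phenotypic ratio, so each gene contributes 3/4 (dominant) or 1/4 (recessive).
Target: vestigial (wing shape), ebony (body color), sepia (eye color)
Probability = product of independent per-trait probabilities
= 1/4 × 1/4 × 1/4 = 1/64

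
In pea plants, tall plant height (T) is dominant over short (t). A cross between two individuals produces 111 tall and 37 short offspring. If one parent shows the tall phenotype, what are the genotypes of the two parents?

Observed offspring: 111 tall, 37 short
The observed ratio simplifies to 3:1. Short (tt) offspring appear, so each parent must contribute one t allele. The parent stated to show tall carries T, so it is Tt. The other parent is then either Tt or tt: Tt × tt would give a 1:1 split, whereas Tt × Tt gives 3:1 — matching the data. So both parents are heterozygous (Tt × Tt).
Parent genotypes: Tt × Tt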